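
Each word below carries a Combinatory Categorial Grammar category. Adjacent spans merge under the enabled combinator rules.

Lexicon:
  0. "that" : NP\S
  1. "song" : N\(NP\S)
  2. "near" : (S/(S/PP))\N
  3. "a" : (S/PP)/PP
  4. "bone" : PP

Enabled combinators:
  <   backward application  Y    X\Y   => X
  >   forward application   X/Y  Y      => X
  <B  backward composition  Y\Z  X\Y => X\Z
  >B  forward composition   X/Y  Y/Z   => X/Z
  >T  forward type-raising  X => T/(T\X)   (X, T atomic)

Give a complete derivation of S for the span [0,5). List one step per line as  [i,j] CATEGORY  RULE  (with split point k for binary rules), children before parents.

[0,1] NP\S  lex  "that"
[1,2] N\(NP\S)  lex  "song"
[0,2] N  <  k=1
[2,3] (S/(S/PP))\N  lex  "near"
[0,3] S/(S/PP)  <  k=2
[3,4] (S/PP)/PP  lex  "a"
[4,5] PP  lex  "bone"
[3,5] S/PP  >  k=4
[0,5] S  >  k=3

[0,5] S   >
  [0,3] S/(S/PP)   <
    [0,2] N   <
      [0,1] "that" : NP\S
      [1,2] "song" : N\(NP\S)
    [2,3] "near" : (S/(S/PP))\N
  [3,5] S/PP   >
    [3,4] "a" : (S/PP)/PP
    [4,5] "bone" : PP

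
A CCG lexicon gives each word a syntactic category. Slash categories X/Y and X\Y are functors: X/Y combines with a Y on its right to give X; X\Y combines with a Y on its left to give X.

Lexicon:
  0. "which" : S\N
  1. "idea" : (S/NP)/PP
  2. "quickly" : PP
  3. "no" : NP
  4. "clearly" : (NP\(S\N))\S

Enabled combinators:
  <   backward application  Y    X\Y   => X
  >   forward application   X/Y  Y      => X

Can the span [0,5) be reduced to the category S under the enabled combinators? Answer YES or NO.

NO

S\N (S/NP)/PP PP NP (NP\(S\N))\S
CKY chart[0,5] = {NP}; S ∉ chart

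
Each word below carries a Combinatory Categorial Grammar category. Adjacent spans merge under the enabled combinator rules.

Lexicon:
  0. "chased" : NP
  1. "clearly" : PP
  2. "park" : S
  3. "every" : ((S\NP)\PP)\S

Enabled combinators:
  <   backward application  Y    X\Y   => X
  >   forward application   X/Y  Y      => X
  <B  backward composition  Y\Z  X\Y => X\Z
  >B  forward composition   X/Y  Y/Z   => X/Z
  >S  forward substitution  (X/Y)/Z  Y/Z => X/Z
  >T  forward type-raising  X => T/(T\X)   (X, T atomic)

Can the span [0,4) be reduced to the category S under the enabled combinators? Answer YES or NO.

[0,4] S   <
  [0,1] "chased" : NP
  [1,4] S\NP   <
    [1,2] "clearly" : PP
    [2,4] (S\NP)\PP   <
      [2,3] "park" : S
      [3,4] "every" : ((S\NP)\PP)\S

YES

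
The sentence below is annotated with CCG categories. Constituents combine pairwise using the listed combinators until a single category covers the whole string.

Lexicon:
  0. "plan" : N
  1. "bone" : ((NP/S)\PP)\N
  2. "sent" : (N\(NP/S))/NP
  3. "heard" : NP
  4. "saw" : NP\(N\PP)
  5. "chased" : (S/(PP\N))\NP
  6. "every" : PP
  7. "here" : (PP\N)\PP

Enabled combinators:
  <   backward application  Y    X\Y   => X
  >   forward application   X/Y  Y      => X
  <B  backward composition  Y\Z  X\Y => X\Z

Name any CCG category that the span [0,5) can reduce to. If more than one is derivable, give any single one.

[0,8] S   >
  [0,6] S/(PP\N)   <
    [0,5] NP   <
      [0,4] N\PP   <B
        [0,2] (NP/S)\PP   <
          [0,1] "plan" : N
          [1,2] "bone" : ((NP/S)\PP)\N
        [2,4] N\(NP/S)   >
          [2,3] "sent" : (N\(NP/S))/NP
          [3,4] "heard" : NP
      [4,5] "saw" : NP\(N\PP)
    [5,6] "chased" : (S/(PP\N))\NP
  [6,8] PP\N   <
    [6,7] "every" : PP
    [7,8] "here" : (PP\N)\PP

NP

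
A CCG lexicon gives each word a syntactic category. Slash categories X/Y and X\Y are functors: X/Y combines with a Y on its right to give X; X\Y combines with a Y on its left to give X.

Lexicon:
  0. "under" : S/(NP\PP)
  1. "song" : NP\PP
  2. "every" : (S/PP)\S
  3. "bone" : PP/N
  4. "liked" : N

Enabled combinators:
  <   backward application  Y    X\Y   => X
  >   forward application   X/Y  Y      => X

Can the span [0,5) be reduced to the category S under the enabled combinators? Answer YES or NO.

YES

[0,5] S   >
  [0,3] S/PP   <
    [0,2] S   >
      [0,1] "under" : S/(NP\PP)
      [1,2] "song" : NP\PP
    [2,3] "every" : (S/PP)\S
  [3,5] PP   >
    [3,4] "bone" : PP/N
    [4,5] "liked" : N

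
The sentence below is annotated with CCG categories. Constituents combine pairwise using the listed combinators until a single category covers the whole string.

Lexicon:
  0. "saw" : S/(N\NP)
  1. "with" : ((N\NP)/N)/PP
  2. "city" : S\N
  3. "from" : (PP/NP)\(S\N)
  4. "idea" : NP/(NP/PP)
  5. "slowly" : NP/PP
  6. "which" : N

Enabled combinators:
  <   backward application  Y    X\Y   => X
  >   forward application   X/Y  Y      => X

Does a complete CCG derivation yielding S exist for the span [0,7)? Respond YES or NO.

YES

[0,7] S   >
  [0,1] "saw" : S/(N\NP)
  [1,7] N\NP   >
    [1,6] (N\NP)/N   >
      [1,2] "with" : ((N\NP)/N)/PP
      [2,6] PP   >
        [2,4] PP/NP   <
          [2,3] "city" : S\N
          [3,4] "from" : (PP/NP)\(S\N)
        [4,6] NP   >
          [4,5] "idea" : NP/(NP/PP)
          [5,6] "slowly" : NP/PP
    [6,7] "which" : N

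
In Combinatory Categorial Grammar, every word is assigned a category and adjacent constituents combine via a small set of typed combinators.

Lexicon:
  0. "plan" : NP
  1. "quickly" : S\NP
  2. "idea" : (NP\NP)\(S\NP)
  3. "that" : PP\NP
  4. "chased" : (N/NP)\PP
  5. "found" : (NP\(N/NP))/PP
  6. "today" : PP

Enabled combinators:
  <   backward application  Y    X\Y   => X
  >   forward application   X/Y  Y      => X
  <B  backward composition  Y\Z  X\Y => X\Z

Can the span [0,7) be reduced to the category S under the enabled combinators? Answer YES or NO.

NO

NP S\NP (NP\NP)\(S\NP) PP\NP (N/NP)\PP (NP\(N/NP))/PP PP
CKY chart[0,7] = {NP}; S ∉ chart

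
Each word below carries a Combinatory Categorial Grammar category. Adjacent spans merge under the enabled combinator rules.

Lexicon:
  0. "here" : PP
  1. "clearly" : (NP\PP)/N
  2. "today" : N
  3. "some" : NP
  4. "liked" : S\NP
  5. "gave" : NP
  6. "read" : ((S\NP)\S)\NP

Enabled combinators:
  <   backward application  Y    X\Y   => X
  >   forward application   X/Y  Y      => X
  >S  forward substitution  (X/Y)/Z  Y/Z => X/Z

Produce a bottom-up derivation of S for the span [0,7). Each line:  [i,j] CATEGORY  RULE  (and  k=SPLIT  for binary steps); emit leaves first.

[0,7] S   <
  [0,3] NP   <
    [0,1] "here" : PP
    [1,3] NP\PP   >
      [1,2] "clearly" : (NP\PP)/N
      [2,3] "today" : N
  [3,7] S\NP   <
    [3,5] S   <
      [3,4] "some" : NP
      [4,5] "liked" : S\NP
    [5,7] (S\NP)\S   <
      [5,6] "gave" : NP
      [6,7] "read" : ((S\NP)\S)\NP

[0,1] PP  lex  "here"
[1,2] (NP\PP)/N  lex  "clearly"
[2,3] N  lex  "today"
[1,3] NP\PP  >  k=2
[0,3] NP  <  k=1
[3,4] NP  lex  "some"
[4,5] S\NP  lex  "liked"
[3,5] S  <  k=4
[5,6] NP  lex  "gave"
[6,7] ((S\NP)\S)\NP  lex  "read"
[5,7] (S\NP)\S  <  k=6
[3,7] S\NP  <  k=5
[0,7] S  <  k=3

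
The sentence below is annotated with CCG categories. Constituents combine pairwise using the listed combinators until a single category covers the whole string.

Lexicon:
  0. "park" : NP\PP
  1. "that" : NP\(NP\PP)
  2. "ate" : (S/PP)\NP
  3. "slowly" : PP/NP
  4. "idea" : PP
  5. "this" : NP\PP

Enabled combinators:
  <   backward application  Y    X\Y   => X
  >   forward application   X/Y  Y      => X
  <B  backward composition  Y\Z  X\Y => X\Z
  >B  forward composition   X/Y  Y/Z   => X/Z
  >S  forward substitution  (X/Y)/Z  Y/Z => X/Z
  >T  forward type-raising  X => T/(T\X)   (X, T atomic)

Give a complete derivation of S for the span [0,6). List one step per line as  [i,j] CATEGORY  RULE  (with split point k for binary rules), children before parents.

[0,1] NP\PP  lex  "park"
[1,2] NP\(NP\PP)  lex  "that"
[0,2] NP  <  k=1
[2,3] (S/PP)\NP  lex  "ate"
[0,3] S/PP  <  k=2
[3,4] PP/NP  lex  "slowly"
[4,5] PP  lex  "idea"
[5,6] NP\PP  lex  "this"
[4,6] NP  <  k=5
[3,6] PP  >  k=4
[0,6] S  >  k=3

[0,6] S   >
  [0,3] S/PP   <
    [0,2] NP   <
      [0,1] "park" : NP\PP
      [1,2] "that" : NP\(NP\PP)
    [2,3] "ate" : (S/PP)\NP
  [3,6] PP   >
    [3,4] "slowly" : PP/NP
    [4,6] NP   <
      [4,5] "idea" : PP
      [5,6] "this" : NP\PP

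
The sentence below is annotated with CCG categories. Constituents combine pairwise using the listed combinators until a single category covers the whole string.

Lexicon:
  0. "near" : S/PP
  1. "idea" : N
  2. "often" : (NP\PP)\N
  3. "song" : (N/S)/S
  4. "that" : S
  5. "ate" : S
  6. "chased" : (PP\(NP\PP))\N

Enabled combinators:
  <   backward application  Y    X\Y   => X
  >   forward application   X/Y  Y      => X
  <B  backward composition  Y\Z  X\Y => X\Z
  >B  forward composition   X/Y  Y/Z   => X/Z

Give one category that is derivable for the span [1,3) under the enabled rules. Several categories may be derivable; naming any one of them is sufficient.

[0,7] S   >
  [0,1] "near" : S/PP
  [1,7] PP   <
    [1,3] NP\PP   <
      [1,2] "idea" : N
      [2,3] "often" : (NP\PP)\N
    [3,7] PP\(NP\PP)   <
      [3,6] N   >
        [3,5] N/S   >
          [3,4] "song" : (N/S)/S
          [4,5] "that" : S
        [5,6] "ate" : S
      [6,7] "chased" : (PP\(NP\PP))\N

NP\PP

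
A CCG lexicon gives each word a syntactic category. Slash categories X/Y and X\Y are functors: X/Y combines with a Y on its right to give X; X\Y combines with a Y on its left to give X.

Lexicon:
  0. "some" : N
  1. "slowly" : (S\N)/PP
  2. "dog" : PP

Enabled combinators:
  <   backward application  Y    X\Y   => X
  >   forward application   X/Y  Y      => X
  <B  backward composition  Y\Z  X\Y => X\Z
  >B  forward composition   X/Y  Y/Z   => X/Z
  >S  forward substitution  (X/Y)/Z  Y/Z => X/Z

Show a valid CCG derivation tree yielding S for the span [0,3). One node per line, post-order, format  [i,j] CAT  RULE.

[0,3] S   <
  [0,1] "some" : N
  [1,3] S\N   >
    [1,2] "slowly" : (S\N)/PP
    [2,3] "dog" : PP

[0,1] N  lex  "some"
[1,2] (S\N)/PP  lex  "slowly"
[2,3] PP  lex  "dog"
[1,3] S\N  >  k=2
[0,3] S  <  k=1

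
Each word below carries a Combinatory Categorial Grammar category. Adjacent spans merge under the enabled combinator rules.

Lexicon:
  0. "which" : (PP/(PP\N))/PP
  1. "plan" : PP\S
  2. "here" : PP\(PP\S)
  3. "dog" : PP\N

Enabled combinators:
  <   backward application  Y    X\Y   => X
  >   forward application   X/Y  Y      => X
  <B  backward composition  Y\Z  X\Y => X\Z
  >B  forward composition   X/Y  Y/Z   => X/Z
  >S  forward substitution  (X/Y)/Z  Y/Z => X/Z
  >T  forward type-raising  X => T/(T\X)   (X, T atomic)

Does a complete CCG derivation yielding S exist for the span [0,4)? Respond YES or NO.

(PP/(PP\N))/PP PP\S PP\(PP\S) PP\N
CKY chart[0,4] = {N/(N\PP), NP/(NP\PP), PP, PP/(PP\PP), S/(S\PP)}; S ∉ chart

NO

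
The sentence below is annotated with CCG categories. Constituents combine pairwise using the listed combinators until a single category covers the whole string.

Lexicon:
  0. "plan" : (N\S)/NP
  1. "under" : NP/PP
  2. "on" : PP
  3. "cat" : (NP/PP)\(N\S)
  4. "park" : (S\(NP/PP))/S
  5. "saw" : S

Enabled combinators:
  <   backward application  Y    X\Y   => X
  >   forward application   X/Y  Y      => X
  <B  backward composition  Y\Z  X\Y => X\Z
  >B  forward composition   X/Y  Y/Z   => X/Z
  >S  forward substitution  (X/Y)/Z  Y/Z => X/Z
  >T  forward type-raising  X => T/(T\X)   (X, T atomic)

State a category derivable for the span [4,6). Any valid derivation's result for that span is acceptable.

S\(NP/PP)

[0,6] S   <
  [0,4] NP/PP   <
    [0,3] N\S   >
      [0,1] "plan" : (N\S)/NP
      [1,3] NP   >
        [1,2] "under" : NP/PP
        [2,3] "on" : PP
    [3,4] "cat" : (NP/PP)\(N\S)
  [4,6] S\(NP/PP)   >
    [4,5] "park" : (S\(NP/PP))/S
    [5,6] "saw" : S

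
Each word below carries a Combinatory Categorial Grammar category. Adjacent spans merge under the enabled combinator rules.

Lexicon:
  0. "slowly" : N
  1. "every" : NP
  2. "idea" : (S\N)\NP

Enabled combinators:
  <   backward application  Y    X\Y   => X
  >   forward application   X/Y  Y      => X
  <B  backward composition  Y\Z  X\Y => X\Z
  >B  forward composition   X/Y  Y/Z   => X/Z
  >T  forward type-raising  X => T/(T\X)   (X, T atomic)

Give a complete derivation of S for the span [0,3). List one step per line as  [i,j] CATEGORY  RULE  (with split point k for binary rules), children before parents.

[0,3] S   <
  [0,1] "slowly" : N
  [1,3] S\N   <
    [1,2] "every" : NP
    [2,3] "idea" : (S\N)\NP

[0,1] N  lex  "slowly"
[1,2] NP  lex  "every"
[2,3] (S\N)\NP  lex  "idea"
[1,3] S\N  <  k=2
[0,3] S  <  k=1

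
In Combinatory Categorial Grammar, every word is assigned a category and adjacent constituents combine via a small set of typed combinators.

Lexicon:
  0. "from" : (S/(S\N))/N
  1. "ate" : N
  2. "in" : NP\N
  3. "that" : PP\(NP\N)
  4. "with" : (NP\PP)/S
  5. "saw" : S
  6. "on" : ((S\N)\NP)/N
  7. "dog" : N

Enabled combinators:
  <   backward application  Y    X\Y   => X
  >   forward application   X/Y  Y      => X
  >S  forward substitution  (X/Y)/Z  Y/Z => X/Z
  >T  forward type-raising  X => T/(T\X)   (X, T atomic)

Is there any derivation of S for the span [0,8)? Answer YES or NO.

[0,8] S   >
  [0,2] S/(S\N)   >
    [0,1] "from" : (S/(S\N))/N
    [1,2] "ate" : N
  [2,8] S\N   <
    [2,6] NP   <
      [2,4] PP   <
        [2,3] "in" : NP\N
        [3,4] "that" : PP\(NP\N)
      [4,6] NP\PP   >
        [4,5] "with" : (NP\PP)/S
        [5,6] "saw" : S
    [6,8] (S\N)\NP   >
      [6,7] "on" : ((S\N)\NP)/N
      [7,8] "dog" : N

YES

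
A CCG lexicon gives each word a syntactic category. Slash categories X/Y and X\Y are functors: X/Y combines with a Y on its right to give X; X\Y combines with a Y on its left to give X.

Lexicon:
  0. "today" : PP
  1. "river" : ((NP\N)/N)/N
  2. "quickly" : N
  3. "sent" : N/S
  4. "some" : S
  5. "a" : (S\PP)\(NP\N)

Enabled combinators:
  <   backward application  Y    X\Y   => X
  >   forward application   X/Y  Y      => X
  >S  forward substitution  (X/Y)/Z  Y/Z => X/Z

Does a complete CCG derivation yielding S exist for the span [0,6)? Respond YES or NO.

[0,6] S   <
  [0,1] "today" : PP
  [1,6] S\PP   <
    [1,5] NP\N   >
      [1,3] (NP\N)/N   >
        [1,2] "river" : ((NP\N)/N)/N
        [2,3] "quickly" : N
      [3,5] N   >
        [3,4] "sent" : N/S
        [4,5] "some" : S
    [5,6] "a" : (S\PP)\(NP\N)

YES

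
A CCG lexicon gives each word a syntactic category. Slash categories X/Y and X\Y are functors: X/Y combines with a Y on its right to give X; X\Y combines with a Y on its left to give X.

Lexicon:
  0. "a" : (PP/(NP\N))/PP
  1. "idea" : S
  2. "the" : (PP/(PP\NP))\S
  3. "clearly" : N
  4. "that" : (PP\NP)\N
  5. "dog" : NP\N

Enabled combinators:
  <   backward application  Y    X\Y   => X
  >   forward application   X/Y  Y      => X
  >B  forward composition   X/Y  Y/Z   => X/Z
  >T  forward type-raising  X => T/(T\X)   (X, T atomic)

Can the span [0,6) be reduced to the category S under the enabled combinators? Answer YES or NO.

NO

(PP/(NP\N))/PP S (PP/(PP\NP))\S N (PP\NP)\N NP\N
CKY chart[0,6] = {N/(N\PP), NP/(NP\PP), PP, PP/(PP\PP), S/(S\PP)}; S ∉ chart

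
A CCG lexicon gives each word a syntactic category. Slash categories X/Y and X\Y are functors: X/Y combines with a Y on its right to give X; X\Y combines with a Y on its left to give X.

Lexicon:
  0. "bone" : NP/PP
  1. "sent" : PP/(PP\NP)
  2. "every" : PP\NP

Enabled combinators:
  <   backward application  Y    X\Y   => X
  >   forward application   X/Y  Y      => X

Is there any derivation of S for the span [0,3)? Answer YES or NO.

NO

NP/PP PP/(PP\NP) PP\NP
CKY chart[0,3] = {NP}; S ∉ chart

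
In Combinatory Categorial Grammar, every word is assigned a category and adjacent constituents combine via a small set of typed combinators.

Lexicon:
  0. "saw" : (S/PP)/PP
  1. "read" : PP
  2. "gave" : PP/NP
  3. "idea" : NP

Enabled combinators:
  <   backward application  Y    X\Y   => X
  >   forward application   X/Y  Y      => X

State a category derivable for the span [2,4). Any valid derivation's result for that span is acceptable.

PP

[0,4] S   >
  [0,2] S/PP   >
    [0,1] "saw" : (S/PP)/PP
    [1,2] "read" : PP
  [2,4] PP   >
    [2,3] "gave" : PP/NP
    [3,4] "idea" : NP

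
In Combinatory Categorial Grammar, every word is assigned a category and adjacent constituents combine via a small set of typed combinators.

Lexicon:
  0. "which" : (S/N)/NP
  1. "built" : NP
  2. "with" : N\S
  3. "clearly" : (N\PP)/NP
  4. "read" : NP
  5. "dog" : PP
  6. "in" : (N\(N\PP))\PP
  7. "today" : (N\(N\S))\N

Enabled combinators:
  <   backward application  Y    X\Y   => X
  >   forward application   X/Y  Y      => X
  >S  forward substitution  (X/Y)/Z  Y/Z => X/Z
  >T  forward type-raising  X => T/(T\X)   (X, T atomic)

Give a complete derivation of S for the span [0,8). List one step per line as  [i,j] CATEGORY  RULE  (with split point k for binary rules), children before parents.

[0,1] (S/N)/NP  lex  "which"
[1,2] NP  lex  "built"
[0,2] S/N  >  k=1
[2,3] N\S  lex  "with"
[3,4] (N\PP)/NP  lex  "clearly"
[4,5] NP  lex  "read"
[3,5] N\PP  >  k=4
[5,6] PP  lex  "dog"
[6,7] (N\(N\PP))\PP  lex  "in"
[5,7] N\(N\PP)  <  k=6
[3,7] N  <  k=5
[7,8] (N\(N\S))\N  lex  "today"
[3,8] N\(N\S)  <  k=7
[2,8] N  <  k=3
[0,8] S  >  k=2

[0,8] S   >
  [0,2] S/N   >
    [0,1] "which" : (S/N)/NP
    [1,2] "built" : NP
  [2,8] N   <
    [2,3] "with" : N\S
    [3,8] N\(N\S)   <
      [3,7] N   <
        [3,5] N\PP   >
          [3,4] "clearly" : (N\PP)/NP
          [4,5] "read" : NP
        [5,7] N\(N\PP)   <
          [5,6] "dog" : PP
          [6,7] "in" : (N\(N\PP))\PP
      [7,8] "today" : (N\(N\S))\N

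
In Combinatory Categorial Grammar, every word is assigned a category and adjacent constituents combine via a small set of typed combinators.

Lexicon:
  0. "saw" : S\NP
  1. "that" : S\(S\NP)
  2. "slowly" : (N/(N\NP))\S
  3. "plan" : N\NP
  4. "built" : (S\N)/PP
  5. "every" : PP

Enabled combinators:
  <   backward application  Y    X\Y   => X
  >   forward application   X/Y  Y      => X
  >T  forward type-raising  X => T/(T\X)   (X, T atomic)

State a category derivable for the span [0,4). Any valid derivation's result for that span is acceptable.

N

[0,6] S   <
  [0,4] N   >
    [0,3] N/(N\NP)   <
      [0,2] S   <
        [0,1] "saw" : S\NP
        [1,2] "that" : S\(S\NP)
      [2,3] "slowly" : (N/(N\NP))\S
    [3,4] "plan" : N\NP
  [4,6] S\N   >
    [4,5] "built" : (S\N)/PP
    [5,6] "every" : PP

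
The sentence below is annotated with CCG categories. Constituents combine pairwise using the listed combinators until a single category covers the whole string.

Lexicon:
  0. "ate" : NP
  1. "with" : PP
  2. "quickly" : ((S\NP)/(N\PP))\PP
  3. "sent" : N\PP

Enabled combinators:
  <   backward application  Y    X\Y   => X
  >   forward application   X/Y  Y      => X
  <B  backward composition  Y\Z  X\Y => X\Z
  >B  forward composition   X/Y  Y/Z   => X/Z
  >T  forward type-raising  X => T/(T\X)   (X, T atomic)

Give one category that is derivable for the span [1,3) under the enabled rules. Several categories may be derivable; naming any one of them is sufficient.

[0,4] S   <
  [0,1] "ate" : NP
  [1,4] S\NP   >
    [1,3] (S\NP)/(N\PP)   <
      [1,2] "with" : PP
      [2,3] "quickly" : ((S\NP)/(N\PP))\PP
    [3,4] "sent" : N\PP

(S\NP)/(N\PP)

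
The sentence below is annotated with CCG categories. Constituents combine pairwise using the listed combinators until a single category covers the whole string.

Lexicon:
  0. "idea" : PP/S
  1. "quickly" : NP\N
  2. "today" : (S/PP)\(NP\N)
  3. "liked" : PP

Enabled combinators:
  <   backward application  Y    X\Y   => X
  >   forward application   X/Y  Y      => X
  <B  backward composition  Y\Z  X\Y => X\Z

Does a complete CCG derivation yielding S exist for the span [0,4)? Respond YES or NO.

NO

PP/S NP\N (S/PP)\(NP\N) PP
CKY chart[0,4] = {PP}; S ∉ chart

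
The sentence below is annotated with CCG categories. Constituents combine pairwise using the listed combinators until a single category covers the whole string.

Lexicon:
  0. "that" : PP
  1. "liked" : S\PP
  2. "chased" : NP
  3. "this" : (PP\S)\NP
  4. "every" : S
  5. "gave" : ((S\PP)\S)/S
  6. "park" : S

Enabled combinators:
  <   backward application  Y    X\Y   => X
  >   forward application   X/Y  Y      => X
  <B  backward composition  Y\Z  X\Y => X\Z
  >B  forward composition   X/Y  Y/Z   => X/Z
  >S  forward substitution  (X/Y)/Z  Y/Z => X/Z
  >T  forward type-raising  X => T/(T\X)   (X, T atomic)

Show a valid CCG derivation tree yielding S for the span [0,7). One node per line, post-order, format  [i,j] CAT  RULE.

[0,1] PP  lex  "that"
[0,1] S/(S\PP)  >T
[1,2] S\PP  lex  "liked"
[0,2] S  >  k=1
[2,3] NP  lex  "chased"
[3,4] (PP\S)\NP  lex  "this"
[2,4] PP\S  <  k=3
[0,4] PP  <  k=2
[4,5] S  lex  "every"
[5,6] ((S\PP)\S)/S  lex  "gave"
[6,7] S  lex  "park"
[5,7] (S\PP)\S  >  k=6
[4,7] S\PP  <  k=5
[0,7] S  <  k=4

[0,7] S   <
  [0,4] PP   <
    [0,2] S   >
      [0,1] S/(S\PP)   >T
        [0,1] "that" : PP
      [1,2] "liked" : S\PP
    [2,4] PP\S   <
      [2,3] "chased" : NP
      [3,4] "this" : (PP\S)\NP
  [4,7] S\PP   <
    [4,5] "every" : S
    [5,7] (S\PP)\S   >
      [5,6] "gave" : ((S\PP)\S)/S
      [6,7] "park" : S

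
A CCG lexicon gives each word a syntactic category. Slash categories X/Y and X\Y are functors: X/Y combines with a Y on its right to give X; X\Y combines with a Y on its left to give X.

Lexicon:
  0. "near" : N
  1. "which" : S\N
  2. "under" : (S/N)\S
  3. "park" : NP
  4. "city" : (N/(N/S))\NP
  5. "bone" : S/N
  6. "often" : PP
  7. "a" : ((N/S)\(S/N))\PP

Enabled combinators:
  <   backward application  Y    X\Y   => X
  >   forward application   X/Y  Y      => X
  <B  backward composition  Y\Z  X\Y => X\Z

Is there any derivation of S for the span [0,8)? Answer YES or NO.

[0,8] S   >
  [0,3] S/N   <
    [0,2] S   <
      [0,1] "near" : N
      [1,2] "which" : S\N
    [2,3] "under" : (S/N)\S
  [3,8] N   >
    [3,5] N/(N/S)   <
      [3,4] "park" : NP
      [4,5] "city" : (N/(N/S))\NP
    [5,8] N/S   <
      [5,6] "bone" : S/N
      [6,8] (N/S)\(S/N)   <
        [6,7] "often" : PP
        [7,8] "a" : ((N/S)\(S/N))\PP

YES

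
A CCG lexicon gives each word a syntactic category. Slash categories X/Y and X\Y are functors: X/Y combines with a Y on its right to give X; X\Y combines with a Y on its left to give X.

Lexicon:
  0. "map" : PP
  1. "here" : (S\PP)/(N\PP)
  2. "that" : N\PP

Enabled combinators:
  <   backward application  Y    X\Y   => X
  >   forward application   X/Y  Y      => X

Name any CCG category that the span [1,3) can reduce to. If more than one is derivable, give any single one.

S\PP

[0,3] S   <
  [0,1] "map" : PP
  [1,3] S\PP   >
    [1,2] "here" : (S\PP)/(N\PP)
    [2,3] "that" : N\PP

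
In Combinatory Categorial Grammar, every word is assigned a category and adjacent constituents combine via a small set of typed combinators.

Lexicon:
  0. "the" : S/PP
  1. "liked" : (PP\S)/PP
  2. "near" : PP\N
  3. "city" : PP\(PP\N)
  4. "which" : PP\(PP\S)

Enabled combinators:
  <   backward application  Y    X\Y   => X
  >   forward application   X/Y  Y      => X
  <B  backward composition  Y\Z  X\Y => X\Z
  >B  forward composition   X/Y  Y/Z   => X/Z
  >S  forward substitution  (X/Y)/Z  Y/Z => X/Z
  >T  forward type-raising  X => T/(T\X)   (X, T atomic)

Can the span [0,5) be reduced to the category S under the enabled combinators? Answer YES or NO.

[0,5] S   >
  [0,1] "the" : S/PP
  [1,5] PP   <
    [1,4] PP\S   >
      [1,2] "liked" : (PP\S)/PP
      [2,4] PP   <
        [2,3] "near" : PP\N
        [3,4] "city" : PP\(PP\N)
    [4,5] "which" : PP\(PP\S)

YES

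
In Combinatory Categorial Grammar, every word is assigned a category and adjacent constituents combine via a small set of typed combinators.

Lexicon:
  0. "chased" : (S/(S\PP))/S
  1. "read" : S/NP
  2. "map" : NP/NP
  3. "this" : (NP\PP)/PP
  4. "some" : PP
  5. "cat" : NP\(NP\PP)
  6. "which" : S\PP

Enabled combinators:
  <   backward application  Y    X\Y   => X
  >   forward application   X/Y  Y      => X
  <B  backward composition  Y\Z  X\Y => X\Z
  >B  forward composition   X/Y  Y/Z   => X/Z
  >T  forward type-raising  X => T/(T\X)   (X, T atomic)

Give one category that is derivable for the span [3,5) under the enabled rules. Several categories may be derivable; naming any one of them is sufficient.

NP\PP

[0,7] S   >
  [0,6] S/(S\PP)   >
    [0,1] "chased" : (S/(S\PP))/S
    [1,6] S   >
      [1,3] S/NP   >B
        [1,2] "read" : S/NP
        [2,3] "map" : NP/NP
      [3,6] NP   <
        [3,5] NP\PP   >
          [3,4] "this" : (NP\PP)/PP
          [4,5] "some" : PP
        [5,6] "cat" : NP\(NP\PP)
  [6,7] "which" : S\PP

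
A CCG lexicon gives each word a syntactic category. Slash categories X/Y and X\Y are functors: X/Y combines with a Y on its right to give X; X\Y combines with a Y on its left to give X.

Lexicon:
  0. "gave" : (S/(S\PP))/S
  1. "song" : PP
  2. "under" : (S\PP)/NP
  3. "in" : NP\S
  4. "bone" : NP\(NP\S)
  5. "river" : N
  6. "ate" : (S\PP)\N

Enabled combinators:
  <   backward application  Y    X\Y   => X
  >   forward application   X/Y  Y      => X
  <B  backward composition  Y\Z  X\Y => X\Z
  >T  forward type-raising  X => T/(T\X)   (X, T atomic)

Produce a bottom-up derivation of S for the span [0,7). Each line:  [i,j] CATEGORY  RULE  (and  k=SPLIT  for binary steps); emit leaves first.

[0,1] (S/(S\PP))/S  lex  "gave"
[1,2] PP  lex  "song"
[2,3] (S\PP)/NP  lex  "under"
[3,4] NP\S  lex  "in"
[4,5] NP\(NP\S)  lex  "bone"
[3,5] NP  <  k=4
[2,5] S\PP  >  k=3
[1,5] S  <  k=2
[0,5] S/(S\PP)  >  k=1
[5,6] N  lex  "river"
[6,7] (S\PP)\N  lex  "ate"
[5,7] S\PP  <  k=6
[0,7] S  >  k=5

[0,7] S   >
  [0,5] S/(S\PP)   >
    [0,1] "gave" : (S/(S\PP))/S
    [1,5] S   <
      [1,2] "song" : PP
      [2,5] S\PP   >
        [2,3] "under" : (S\PP)/NP
        [3,5] NP   <
          [3,4] "in" : NP\S
          [4,5] "bone" : NP\(NP\S)
  [5,7] S\PP   <
    [5,6] "river" : N
    [6,7] "ate" : (S\PP)\N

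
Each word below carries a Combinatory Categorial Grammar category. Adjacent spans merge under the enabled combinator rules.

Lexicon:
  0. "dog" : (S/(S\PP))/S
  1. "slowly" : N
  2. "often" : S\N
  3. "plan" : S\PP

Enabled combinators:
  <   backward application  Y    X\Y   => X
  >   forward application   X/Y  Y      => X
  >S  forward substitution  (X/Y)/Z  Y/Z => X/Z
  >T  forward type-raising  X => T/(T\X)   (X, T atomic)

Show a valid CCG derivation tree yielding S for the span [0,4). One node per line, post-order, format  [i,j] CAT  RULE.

[0,1] (S/(S\PP))/S  lex  "dog"
[1,2] N  lex  "slowly"
[2,3] S\N  lex  "often"
[1,3] S  <  k=2
[0,3] S/(S\PP)  >  k=1
[3,4] S\PP  lex  "plan"
[0,4] S  >  k=3

[0,4] S   >
  [0,3] S/(S\PP)   >
    [0,1] "dog" : (S/(S\PP))/S
    [1,3] S   <
      [1,2] "slowly" : N
      [2,3] "often" : S\N
  [3,4] "plan" : S\PP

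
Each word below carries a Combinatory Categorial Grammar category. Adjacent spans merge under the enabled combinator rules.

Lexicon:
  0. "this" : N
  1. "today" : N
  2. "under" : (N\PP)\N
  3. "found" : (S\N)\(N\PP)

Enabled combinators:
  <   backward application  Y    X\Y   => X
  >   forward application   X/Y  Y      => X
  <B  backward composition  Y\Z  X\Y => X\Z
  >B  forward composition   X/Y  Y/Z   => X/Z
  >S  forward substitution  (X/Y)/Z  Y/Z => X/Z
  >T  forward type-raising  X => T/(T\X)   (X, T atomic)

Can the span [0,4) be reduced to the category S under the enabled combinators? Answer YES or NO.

[0,4] S   >
  [0,1] S/(S\N)   >T
    [0,1] "this" : N
  [1,4] S\N   <
    [1,3] N\PP   <
      [1,2] "today" : N
      [2,3] "under" : (N\PP)\N
    [3,4] "found" : (S\N)\(N\PP)

YES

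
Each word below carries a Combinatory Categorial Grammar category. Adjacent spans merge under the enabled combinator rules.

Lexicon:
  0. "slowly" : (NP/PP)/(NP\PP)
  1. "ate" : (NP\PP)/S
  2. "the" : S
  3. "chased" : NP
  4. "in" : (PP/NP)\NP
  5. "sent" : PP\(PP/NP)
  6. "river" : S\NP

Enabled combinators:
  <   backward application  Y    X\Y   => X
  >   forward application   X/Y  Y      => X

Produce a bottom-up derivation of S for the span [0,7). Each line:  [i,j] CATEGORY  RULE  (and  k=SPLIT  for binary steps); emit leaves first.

[0,7] S   <
  [0,6] NP   >
    [0,3] NP/PP   >
      [0,1] "slowly" : (NP/PP)/(NP\PP)
      [1,3] NP\PP   >
        [1,2] "ate" : (NP\PP)/S
        [2,3] "the" : S
    [3,6] PP   <
      [3,5] PP/NP   <
        [3,4] "chased" : NP
        [4,5] "in" : (PP/NP)\NP
      [5,6] "sent" : PP\(PP/NP)
  [6,7] "river" : S\NP

[0,1] (NP/PP)/(NP\PP)  lex  "slowly"
[1,2] (NP\PP)/S  lex  "ate"
[2,3] S  lex  "the"
[1,3] NP\PP  >  k=2
[0,3] NP/PP  >  k=1
[3,4] NP  lex  "chased"
[4,5] (PP/NP)\NP  lex  "in"
[3,5] PP/NP  <  k=4
[5,6] PP\(PP/NP)  lex  "sent"
[3,6] PP  <  k=5
[0,6] NP  >  k=3
[6,7] S\NP  lex  "river"
[0,7] S  <  k=6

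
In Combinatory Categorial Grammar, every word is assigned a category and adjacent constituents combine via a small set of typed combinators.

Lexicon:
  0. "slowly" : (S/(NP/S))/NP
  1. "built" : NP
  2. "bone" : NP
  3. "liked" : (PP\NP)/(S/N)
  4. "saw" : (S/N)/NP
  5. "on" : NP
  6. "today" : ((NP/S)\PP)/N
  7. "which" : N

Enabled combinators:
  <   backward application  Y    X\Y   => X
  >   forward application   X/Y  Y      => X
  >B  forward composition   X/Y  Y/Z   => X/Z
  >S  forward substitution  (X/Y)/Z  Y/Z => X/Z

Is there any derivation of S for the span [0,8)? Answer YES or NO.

YES

[0,8] S   >
  [0,2] S/(NP/S)   >
    [0,1] "slowly" : (S/(NP/S))/NP
    [1,2] "built" : NP
  [2,8] NP/S   <
    [2,6] PP   <
      [2,3] "bone" : NP
      [3,6] PP\NP   >
        [3,4] "liked" : (PP\NP)/(S/N)
        [4,6] S/N   >
          [4,5] "saw" : (S/N)/NP
          [5,6] "on" : NP
    [6,8] (NP/S)\PP   >
      [6,7] "today" : ((NP/S)\PP)/N
      [7,8] "which" : N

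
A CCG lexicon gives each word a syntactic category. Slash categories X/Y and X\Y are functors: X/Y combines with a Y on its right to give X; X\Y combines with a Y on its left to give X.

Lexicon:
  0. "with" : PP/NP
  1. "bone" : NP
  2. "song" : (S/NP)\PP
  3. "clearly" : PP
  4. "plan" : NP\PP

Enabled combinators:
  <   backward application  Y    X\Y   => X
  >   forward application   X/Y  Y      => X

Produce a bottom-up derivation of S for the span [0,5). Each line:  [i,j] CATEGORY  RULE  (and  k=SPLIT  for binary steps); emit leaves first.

[0,5] S   >
  [0,3] S/NP   <
    [0,2] PP   >
      [0,1] "with" : PP/NP
      [1,2] "bone" : NP
    [2,3] "song" : (S/NP)\PP
  [3,5] NP   <
    [3,4] "clearly" : PP
    [4,5] "plan" : NP\PP

[0,1] PP/NP  lex  "with"
[1,2] NP  lex  "bone"
[0,2] PP  >  k=1
[2,3] (S/NP)\PP  lex  "song"
[0,3] S/NP  <  k=2
[3,4] PP  lex  "clearly"
[4,5] NP\PP  lex  "plan"
[3,5] NP  <  k=4
[0,5] S  >  k=3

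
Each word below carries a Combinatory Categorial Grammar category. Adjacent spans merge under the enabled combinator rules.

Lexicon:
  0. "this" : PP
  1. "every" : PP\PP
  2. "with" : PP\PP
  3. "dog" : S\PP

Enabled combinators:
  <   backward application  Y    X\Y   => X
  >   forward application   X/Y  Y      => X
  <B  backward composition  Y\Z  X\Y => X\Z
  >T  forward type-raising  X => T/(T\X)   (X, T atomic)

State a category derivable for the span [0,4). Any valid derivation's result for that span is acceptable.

S

[0,4] S   >
  [0,1] S/(S\PP)   >T
    [0,1] "this" : PP
  [1,4] S\PP   <B
    [1,3] PP\PP   <B
      [1,2] "every" : PP\PP
      [2,3] "with" : PP\PP
    [3,4] "dog" : S\PP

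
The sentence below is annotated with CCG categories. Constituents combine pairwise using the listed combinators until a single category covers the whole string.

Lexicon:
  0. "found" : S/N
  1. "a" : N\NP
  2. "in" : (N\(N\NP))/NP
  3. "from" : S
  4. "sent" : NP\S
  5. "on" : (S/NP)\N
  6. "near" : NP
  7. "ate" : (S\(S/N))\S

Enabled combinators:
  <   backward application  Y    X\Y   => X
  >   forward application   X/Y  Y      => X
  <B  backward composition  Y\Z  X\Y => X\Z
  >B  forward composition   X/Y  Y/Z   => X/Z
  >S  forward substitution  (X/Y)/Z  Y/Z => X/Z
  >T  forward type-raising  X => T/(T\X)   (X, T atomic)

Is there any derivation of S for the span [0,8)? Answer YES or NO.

YES

[0,8] S   <
  [0,1] "found" : S/N
  [1,8] S\(S/N)   <
    [1,7] S   >
      [1,6] S/NP   <
        [1,5] N   <
          [1,2] "a" : N\NP
          [2,5] N\(N\NP)   >
            [2,3] "in" : (N\(N\NP))/NP
            [3,5] NP   >
              [3,4] NP/(NP\S)   >T
                [3,4] "from" : S
              [4,5] "sent" : NP\S
        [5,6] "on" : (S/NP)\N
      [6,7] "near" : NP
    [7,8] "ate" : (S\(S/N))\S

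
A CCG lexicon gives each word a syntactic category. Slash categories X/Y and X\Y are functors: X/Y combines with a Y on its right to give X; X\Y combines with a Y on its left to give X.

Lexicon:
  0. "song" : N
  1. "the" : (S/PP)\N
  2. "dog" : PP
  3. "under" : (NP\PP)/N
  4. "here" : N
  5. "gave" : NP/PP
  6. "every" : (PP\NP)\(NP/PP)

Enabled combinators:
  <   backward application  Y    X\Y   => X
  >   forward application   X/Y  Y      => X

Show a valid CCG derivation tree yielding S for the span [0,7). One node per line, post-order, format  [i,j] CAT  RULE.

[0,1] N  lex  "song"
[1,2] (S/PP)\N  lex  "the"
[0,2] S/PP  <  k=1
[2,3] PP  lex  "dog"
[3,4] (NP\PP)/N  lex  "under"
[4,5] N  lex  "here"
[3,5] NP\PP  >  k=4
[2,5] NP  <  k=3
[5,6] NP/PP  lex  "gave"
[6,7] (PP\NP)\(NP/PP)  lex  "every"
[5,7] PP\NP  <  k=6
[2,7] PP  <  k=5
[0,7] S  >  k=2

[0,7] S   >
  [0,2] S/PP   <
    [0,1] "song" : N
    [1,2] "the" : (S/PP)\N
  [2,7] PP   <
    [2,5] NP   <
      [2,3] "dog" : PP
      [3,5] NP\PP   >
        [3,4] "under" : (NP\PP)/N
        [4,5] "here" : N
    [5,7] PP\NP   <
      [5,6] "gave" : NP/PP
      [6,7] "every" : (PP\NP)\(NP/PP)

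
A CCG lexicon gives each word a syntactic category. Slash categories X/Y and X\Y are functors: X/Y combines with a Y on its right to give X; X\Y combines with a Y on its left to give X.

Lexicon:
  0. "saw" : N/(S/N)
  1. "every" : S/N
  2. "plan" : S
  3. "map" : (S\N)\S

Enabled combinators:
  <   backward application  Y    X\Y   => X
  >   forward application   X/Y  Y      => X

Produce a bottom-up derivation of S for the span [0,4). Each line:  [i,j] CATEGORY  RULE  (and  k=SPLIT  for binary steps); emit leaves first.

[0,4] S   <
  [0,2] N   >
    [0,1] "saw" : N/(S/N)
    [1,2] "every" : S/N
  [2,4] S\N   <
    [2,3] "plan" : S
    [3,4] "map" : (S\N)\S

[0,1] N/(S/N)  lex  "saw"
[1,2] S/N  lex  "every"
[0,2] N  >  k=1
[2,3] S  lex  "plan"
[3,4] (S\N)\S  lex  "map"
[2,4] S\N  <  k=3
[0,4] S  <  k=2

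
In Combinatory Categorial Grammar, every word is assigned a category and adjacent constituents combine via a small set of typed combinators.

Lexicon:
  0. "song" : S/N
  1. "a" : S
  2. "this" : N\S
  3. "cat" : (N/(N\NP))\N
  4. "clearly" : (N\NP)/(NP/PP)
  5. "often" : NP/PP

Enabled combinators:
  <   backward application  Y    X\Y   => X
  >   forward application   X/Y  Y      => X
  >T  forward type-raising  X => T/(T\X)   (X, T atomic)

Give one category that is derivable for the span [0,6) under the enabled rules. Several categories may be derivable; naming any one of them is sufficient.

S

[0,6] S   >
  [0,1] "song" : S/N
  [1,6] N   >
    [1,4] N/(N\NP)   <
      [1,3] N   >
        [1,2] N/(N\S)   >T
          [1,2] "a" : S
        [2,3] "this" : N\S
      [3,4] "cat" : (N/(N\NP))\N
    [4,6] N\NP   >
      [4,5] "clearly" : (N\NP)/(NP/PP)
      [5,6] "often" : NP/PP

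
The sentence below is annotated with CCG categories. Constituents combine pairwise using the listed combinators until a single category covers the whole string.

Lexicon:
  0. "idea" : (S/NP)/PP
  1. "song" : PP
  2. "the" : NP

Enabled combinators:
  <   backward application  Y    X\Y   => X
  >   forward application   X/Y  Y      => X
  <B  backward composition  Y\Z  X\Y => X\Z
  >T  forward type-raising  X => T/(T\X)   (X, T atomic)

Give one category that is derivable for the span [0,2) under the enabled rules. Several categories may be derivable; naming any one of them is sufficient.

S/NP

[0,3] S   >
  [0,2] S/NP   >
    [0,1] "idea" : (S/NP)/PP
    [1,2] "song" : PP
  [2,3] "the" : NP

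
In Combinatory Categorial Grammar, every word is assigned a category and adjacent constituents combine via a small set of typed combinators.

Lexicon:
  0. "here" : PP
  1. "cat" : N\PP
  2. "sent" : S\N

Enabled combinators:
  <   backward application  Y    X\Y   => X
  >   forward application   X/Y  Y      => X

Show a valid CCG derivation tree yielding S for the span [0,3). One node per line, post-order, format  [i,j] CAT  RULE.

[0,1] PP  lex  "here"
[1,2] N\PP  lex  "cat"
[0,2] N  <  k=1
[2,3] S\N  lex  "sent"
[0,3] S  <  k=2

[0,3] S   <
  [0,2] N   <
    [0,1] "here" : PP
    [1,2] "cat" : N\PP
  [2,3] "sent" : S\N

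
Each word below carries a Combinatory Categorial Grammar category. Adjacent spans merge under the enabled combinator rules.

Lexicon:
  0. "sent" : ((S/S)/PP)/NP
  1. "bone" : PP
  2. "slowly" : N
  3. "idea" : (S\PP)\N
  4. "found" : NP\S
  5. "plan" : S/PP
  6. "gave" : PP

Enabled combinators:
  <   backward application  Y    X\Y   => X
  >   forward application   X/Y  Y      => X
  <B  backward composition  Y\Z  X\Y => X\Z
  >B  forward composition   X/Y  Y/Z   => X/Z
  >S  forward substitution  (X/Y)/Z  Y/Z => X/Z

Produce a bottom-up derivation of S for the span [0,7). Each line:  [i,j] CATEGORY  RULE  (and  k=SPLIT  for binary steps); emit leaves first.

[0,7] S   >
  [0,6] S/PP   >S
    [0,5] (S/S)/PP   >
      [0,1] "sent" : ((S/S)/PP)/NP
      [1,5] NP   <
        [1,2] "bone" : PP
        [2,5] NP\PP   <B
          [2,4] S\PP   <
            [2,3] "slowly" : N
            [3,4] "idea" : (S\PP)\N
          [4,5] "found" : NP\S
    [5,6] "plan" : S/PP
  [6,7] "gave" : PP

[0,1] ((S/S)/PP)/NP  lex  "sent"
[1,2] PP  lex  "bone"
[2,3] N  lex  "slowly"
[3,4] (S\PP)\N  lex  "idea"
[2,4] S\PP  <  k=3
[4,5] NP\S  lex  "found"
[2,5] NP\PP  <B  k=4
[1,5] NP  <  k=2
[0,5] (S/S)/PP  >  k=1
[5,6] S/PP  lex  "plan"
[0,6] S/PP  >S  k=5
[6,7] PP  lex  "gave"
[0,7] S  >  k=6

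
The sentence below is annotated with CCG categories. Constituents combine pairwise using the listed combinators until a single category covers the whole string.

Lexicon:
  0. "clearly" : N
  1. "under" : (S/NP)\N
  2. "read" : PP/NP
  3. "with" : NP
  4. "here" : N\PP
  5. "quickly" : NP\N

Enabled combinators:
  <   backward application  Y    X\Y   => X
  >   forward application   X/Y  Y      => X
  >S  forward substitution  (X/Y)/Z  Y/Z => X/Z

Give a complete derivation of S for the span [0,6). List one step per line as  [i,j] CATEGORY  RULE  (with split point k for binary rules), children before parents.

[0,6] S   >
  [0,2] S/NP   <
    [0,1] "clearly" : N
    [1,2] "under" : (S/NP)\N
  [2,6] NP   <
    [2,5] N   <
      [2,4] PP   >
        [2,3] "read" : PP/NP
        [3,4] "with" : NP
      [4,5] "here" : N\PP
    [5,6] "quickly" : NP\N

[0,1] N  lex  "clearly"
[1,2] (S/NP)\N  lex  "under"
[0,2] S/NP  <  k=1
[2,3] PP/NP  lex  "read"
[3,4] NP  lex  "with"
[2,4] PP  >  k=3
[4,5] N\PP  lex  "here"
[2,5] N  <  k=4
[5,6] NP\N  lex  "quickly"
[2,6] NP  <  k=5
[0,6] S  >  k=2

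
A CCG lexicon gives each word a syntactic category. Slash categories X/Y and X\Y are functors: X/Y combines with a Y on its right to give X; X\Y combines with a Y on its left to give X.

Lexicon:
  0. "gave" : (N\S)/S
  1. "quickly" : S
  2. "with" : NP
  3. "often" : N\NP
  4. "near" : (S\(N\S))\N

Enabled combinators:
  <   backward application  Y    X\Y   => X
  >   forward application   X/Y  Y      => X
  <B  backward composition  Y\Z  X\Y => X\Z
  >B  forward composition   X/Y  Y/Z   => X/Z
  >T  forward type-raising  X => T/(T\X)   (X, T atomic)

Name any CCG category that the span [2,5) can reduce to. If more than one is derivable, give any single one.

S\(N\S)

[0,5] S   <
  [0,2] N\S   >
    [0,1] "gave" : (N\S)/S
    [1,2] "quickly" : S
  [2,5] S\(N\S)   <
    [2,4] N   <
      [2,3] "with" : NP
      [3,4] "often" : N\NP
    [4,5] "near" : (S\(N\S))\N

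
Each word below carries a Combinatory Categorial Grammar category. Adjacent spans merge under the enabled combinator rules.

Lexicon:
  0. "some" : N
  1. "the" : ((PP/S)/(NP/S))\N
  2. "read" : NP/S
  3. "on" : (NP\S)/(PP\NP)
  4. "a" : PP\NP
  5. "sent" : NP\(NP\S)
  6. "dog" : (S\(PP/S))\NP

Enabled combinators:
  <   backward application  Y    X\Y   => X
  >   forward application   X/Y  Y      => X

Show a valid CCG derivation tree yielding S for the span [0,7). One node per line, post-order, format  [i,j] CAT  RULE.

[0,7] S   <
  [0,3] PP/S   >
    [0,2] (PP/S)/(NP/S)   <
      [0,1] "some" : N
      [1,2] "the" : ((PP/S)/(NP/S))\N
    [2,3] "read" : NP/S
  [3,7] S\(PP/S)   <
    [3,6] NP   <
      [3,5] NP\S   >
        [3,4] "on" : (NP\S)/(PP\NP)
        [4,5] "a" : PP\NP
      [5,6] "sent" : NP\(NP\S)
    [6,7] "dog" : (S\(PP/S))\NP

[0,1] N  lex  "some"
[1,2] ((PP/S)/(NP/S))\N  lex  "the"
[0,2] (PP/S)/(NP/S)  <  k=1
[2,3] NP/S  lex  "read"
[0,3] PP/S  >  k=2
[3,4] (NP\S)/(PP\NP)  lex  "on"
[4,5] PP\NP  lex  "a"
[3,5] NP\S  >  k=4
[5,6] NP\(NP\S)  lex  "sent"
[3,6] NP  <  k=5
[6,7] (S\(PP/S))\NP  lex  "dog"
[3,7] S\(PP/S)  <  k=6
[0,7] S  <  k=3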